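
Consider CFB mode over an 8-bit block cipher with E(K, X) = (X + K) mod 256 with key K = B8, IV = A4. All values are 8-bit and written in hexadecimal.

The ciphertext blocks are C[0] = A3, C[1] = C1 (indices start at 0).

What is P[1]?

P[1] = 9A

CFB decryption: P_i = C_i ⊕ E(K, C_{i−1}), with C_{−1} = IV.
P[1]: E(K, A3) = 5B; C1 ⊕ 5B = 9A.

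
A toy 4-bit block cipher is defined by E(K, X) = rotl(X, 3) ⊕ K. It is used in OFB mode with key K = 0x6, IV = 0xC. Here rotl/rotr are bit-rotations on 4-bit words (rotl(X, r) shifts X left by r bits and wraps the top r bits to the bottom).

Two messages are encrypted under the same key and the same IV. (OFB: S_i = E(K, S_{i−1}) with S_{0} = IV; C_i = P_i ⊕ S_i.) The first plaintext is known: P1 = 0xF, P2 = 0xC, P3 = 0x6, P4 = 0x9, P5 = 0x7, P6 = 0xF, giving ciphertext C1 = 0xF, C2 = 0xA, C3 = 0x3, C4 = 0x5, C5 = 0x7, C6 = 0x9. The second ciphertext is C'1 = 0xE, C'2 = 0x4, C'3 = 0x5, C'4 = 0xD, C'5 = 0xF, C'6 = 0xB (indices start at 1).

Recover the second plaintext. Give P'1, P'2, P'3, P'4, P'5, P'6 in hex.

In OFB with a reused IV, both messages share the same keystream S_i, so C_i ⊕ C'_i = P_i ⊕ P'_i and thus P'_i = P_i ⊕ C_i ⊕ C'_i.
P'1: 0xF ⊕ 0xF ⊕ 0xE = 0xE.
P'2: 0xC ⊕ 0xA ⊕ 0x4 = 0x2.
P'3: 0x6 ⊕ 0x3 ⊕ 0x5 = 0x0.
P'4: 0x9 ⊕ 0x5 ⊕ 0xD = 0x1.
P'5: 0x7 ⊕ 0x7 ⊕ 0xF = 0xF.
P'6: 0xF ⊕ 0x9 ⊕ 0xB = 0xD.

P'1 = 0xE, P'2 = 0x2, P'3 = 0x0, P'4 = 0x1, P'5 = 0xF, P'6 = 0xD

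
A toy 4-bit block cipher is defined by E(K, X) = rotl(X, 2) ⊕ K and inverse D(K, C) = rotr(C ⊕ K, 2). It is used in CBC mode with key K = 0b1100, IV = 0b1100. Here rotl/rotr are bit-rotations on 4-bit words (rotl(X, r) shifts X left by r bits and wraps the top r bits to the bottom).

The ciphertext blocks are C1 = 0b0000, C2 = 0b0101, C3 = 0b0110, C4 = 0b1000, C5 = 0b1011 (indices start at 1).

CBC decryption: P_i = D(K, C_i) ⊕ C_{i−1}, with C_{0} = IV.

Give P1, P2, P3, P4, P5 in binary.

P1: D(K, 0b0000) = 0b0011; 0b0011 ⊕ 0b1100 = 0b1111.
P2: D(K, 0b0101) = 0b0110; 0b0110 ⊕ 0b0000 = 0b0110.
P3: D(K, 0b0110) = 0b1010; 0b1010 ⊕ 0b0101 = 0b1111.
P4: D(K, 0b1000) = 0b0001; 0b0001 ⊕ 0b0110 = 0b0111.
P5: D(K, 0b1011) = 0b1101; 0b1101 ⊕ 0b1000 = 0b0101.

P1 = 0b1111, P2 = 0b0110, P3 = 0b1111, P4 = 0b0111, P5 = 0b0101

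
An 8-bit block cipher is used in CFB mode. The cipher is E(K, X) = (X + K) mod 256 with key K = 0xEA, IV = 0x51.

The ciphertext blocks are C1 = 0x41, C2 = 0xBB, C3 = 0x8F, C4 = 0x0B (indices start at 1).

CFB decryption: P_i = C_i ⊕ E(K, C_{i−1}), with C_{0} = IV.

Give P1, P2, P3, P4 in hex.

P1: E(K, 0x51) = 0x3B; 0x41 ⊕ 0x3B = 0x7A.
P2: E(K, 0x41) = 0x2B; 0xBB ⊕ 0x2B = 0x90.
P3: E(K, 0xBB) = 0xA5; 0x8F ⊕ 0xA5 = 0x2A.
P4: E(K, 0x8F) = 0x79; 0x0B ⊕ 0x79 = 0x72.

P1 = 0x7A, P2 = 0x90, P3 = 0x2A, P4 = 0x72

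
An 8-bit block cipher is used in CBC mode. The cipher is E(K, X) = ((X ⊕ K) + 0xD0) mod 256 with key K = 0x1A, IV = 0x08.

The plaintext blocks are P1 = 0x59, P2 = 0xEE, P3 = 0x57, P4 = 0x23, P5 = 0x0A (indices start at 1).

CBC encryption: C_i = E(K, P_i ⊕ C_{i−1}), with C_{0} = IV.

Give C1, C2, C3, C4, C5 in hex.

C1: P1 ⊕ 0x08 = 0x51; E(K, 0x51) = 0x1B.
C2: P2 ⊕ 0x1B = 0xF5; E(K, 0xF5) = 0xBF.
C3: P3 ⊕ 0xBF = 0xE8; E(K, 0xE8) = 0xC2.
C4: P4 ⊕ 0xC2 = 0xE1; E(K, 0xE1) = 0xCB.
C5: P5 ⊕ 0xCB = 0xC1; E(K, 0xC1) = 0xAB.

C1 = 0x1B, C2 = 0xBF, C3 = 0xC2, C4 = 0xCB, C5 = 0xAB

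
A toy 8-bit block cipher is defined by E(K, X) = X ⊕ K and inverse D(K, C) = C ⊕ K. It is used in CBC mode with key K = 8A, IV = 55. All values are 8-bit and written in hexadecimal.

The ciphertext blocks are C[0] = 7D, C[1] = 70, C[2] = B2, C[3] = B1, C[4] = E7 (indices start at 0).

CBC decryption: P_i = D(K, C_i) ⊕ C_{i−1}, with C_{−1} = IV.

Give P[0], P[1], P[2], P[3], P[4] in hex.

P[0]: D(K, 7D) = F7; F7 ⊕ 55 = A2.
P[1]: D(K, 70) = FA; FA ⊕ 7D = 87.
P[2]: D(K, B2) = 38; 38 ⊕ 70 = 48.
P[3]: D(K, B1) = 3B; 3B ⊕ B2 = 89.
P[4]: D(K, E7) = 6D; 6D ⊕ B1 = DC.

P[0] = A2, P[1] = 87, P[2] = 48, P[3] = 89, P[4] = DC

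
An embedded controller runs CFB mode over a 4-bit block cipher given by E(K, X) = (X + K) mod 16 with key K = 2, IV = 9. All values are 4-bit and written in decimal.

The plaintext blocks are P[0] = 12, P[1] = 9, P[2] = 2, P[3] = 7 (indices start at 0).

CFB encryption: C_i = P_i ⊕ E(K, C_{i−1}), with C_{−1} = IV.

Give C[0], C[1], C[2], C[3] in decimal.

C[0]: E(K, 9) = 11; 12 ⊕ 11 = 7.
C[1]: E(K, 7) = 9; 9 ⊕ 9 = 0.
C[2]: E(K, 0) = 2; 2 ⊕ 2 = 0.
C[3]: E(K, 0) = 2; 7 ⊕ 2 = 5.

C[0] = 7, C[1] = 0, C[2] = 0, C[3] = 5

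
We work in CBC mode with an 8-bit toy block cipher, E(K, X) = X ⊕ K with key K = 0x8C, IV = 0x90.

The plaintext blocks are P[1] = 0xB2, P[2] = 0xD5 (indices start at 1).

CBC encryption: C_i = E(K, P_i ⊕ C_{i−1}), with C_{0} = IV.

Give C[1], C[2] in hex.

C[1]: P[1] ⊕ 0x90 = 0x22; E(K, 0x22) = 0xAE.
C[2]: P[2] ⊕ 0xAE = 0x7B; E(K, 0x7B) = 0xF7.

C[1] = 0xAE, C[2] = 0xF7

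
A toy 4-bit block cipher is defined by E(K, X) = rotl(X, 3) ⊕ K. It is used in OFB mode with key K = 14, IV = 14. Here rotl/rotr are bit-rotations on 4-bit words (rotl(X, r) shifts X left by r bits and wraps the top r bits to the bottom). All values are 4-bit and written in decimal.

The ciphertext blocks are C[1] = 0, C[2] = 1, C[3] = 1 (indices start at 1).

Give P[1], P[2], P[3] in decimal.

OFB decryption: S_i = E(K, S_{i−1}) with S_{0} = IV; P_i = C_i ⊕ S_i.
P[1]: S = E(K, 14) = 9; 0 ⊕ 9 = 9.
P[2]: S = E(K, 9) = 2; 1 ⊕ 2 = 3.
P[3]: S = E(K, 2) = 15; 1 ⊕ 15 = 14.

P[1] = 9, P[2] = 3, P[3] = 14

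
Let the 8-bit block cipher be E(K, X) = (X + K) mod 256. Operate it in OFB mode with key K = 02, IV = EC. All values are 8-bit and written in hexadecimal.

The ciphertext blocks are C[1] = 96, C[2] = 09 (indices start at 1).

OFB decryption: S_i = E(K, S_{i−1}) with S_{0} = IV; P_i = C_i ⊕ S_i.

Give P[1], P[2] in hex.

P[1] = 78, P[2] = F9

P[1]: S = E(K, EC) = EE; 96 ⊕ EE = 78.
P[2]: S = E(K, EE) = F0; 09 ⊕ F0 = F9.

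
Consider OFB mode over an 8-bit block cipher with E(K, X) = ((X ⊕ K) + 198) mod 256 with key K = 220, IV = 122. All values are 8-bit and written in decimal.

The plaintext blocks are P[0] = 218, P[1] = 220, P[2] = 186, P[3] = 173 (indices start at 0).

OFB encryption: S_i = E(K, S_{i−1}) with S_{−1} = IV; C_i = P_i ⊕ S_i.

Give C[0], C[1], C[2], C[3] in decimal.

C[0]: S = E(K, 122) = 108; 218 ⊕ 108 = 182.
C[1]: S = E(K, 108) = 118; 220 ⊕ 118 = 170.
C[2]: S = E(K, 118) = 112; 186 ⊕ 112 = 202.
C[3]: S = E(K, 112) = 114; 173 ⊕ 114 = 223.

C[0] = 182, C[1] = 170, C[2] = 202, C[3] = 223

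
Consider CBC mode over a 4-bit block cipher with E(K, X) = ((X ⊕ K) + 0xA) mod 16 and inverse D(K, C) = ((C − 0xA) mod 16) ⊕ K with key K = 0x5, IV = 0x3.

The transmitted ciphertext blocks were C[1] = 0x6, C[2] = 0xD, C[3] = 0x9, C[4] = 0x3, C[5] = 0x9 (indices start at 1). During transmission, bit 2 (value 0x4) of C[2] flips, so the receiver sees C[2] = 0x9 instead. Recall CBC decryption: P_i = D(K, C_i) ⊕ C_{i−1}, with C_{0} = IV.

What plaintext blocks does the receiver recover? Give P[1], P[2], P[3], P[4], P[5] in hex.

Only C[2] changed, to 0x9. In CBC, a change in C_i garbles P_i and flips the same bit in P_{i+1}. Decrypting the received ciphertext:
P[1]: D(K, 0x6) = 0x9; 0x9 ⊕ 0x3 = 0xA.
P[2]: D(K, 0x9) = 0xA; 0xA ⊕ 0x6 = 0xC.
P[3]: D(K, 0x9) = 0xA; 0xA ⊕ 0x9 = 0x3.
P[4]: D(K, 0x3) = 0xC; 0xC ⊕ 0x9 = 0x5.
P[5]: D(K, 0x9) = 0xA; 0xA ⊕ 0x3 = 0x9.
Blocks that differ from the original plaintext: P[2], P[3].

P[1] = 0xA, P[2] = 0xC, P[3] = 0x3, P[4] = 0x5, P[5] = 0x9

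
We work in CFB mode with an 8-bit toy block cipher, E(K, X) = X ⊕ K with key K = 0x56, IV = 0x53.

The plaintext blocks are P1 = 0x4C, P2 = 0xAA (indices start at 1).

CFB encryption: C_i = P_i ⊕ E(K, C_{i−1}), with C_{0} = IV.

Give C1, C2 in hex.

C1 = 0x49, C2 = 0xB5

C1: E(K, 0x53) = 0x05; 0x4C ⊕ 0x05 = 0x49.
C2: E(K, 0x49) = 0x1F; 0xAA ⊕ 0x1F = 0xB5.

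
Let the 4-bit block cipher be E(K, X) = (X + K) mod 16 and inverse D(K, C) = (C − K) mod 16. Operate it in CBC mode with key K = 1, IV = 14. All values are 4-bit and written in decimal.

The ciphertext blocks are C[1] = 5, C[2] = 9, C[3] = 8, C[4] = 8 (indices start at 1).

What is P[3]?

CBC decryption: P_i = D(K, C_i) ⊕ C_{i−1}, with C_{0} = IV.
P[3]: D(K, 8) = 7; 7 ⊕ 9 = 14.

P[3] = 14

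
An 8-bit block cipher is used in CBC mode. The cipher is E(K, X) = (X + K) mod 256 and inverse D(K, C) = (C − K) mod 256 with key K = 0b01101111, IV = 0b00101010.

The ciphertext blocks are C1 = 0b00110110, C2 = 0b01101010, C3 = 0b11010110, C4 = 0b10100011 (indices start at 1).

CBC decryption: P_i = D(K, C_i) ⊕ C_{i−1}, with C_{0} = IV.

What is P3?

P3 = 0b00001101

P3: D(K, 0b11010110) = 0b01100111; 0b01100111 ⊕ 0b01101010 = 0b00001101.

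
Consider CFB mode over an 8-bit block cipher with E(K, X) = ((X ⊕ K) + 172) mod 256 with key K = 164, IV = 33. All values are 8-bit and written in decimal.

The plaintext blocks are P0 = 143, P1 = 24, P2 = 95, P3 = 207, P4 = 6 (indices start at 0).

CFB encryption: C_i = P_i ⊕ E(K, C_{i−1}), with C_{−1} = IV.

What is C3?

C3 = 70

C0: E(K, 33) = 49; 143 ⊕ 49 = 190.
C1: E(K, 190) = 198; 24 ⊕ 198 = 222.
C2: E(K, 222) = 38; 95 ⊕ 38 = 121.
C3: E(K, 121) = 137; 207 ⊕ 137 = 70.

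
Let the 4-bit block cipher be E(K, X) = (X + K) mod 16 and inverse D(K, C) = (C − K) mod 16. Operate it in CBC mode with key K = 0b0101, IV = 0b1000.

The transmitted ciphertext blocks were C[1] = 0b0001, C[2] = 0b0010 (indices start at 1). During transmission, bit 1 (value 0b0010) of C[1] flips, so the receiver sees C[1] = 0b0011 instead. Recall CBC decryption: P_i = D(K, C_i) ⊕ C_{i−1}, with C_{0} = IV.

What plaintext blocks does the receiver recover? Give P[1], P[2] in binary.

Only C[1] changed, to 0b0011. In CBC, a change in C_i garbles P_i and flips the same bit in P_{i+1}. Decrypting the received ciphertext:
P[1]: D(K, 0b0011) = 0b1110; 0b1110 ⊕ 0b1000 = 0b0110.
P[2]: D(K, 0b0010) = 0b1101; 0b1101 ⊕ 0b0011 = 0b1110.
Blocks that differ from the original plaintext: P[1], P[2].

P[1] = 0b0110, P[2] = 0b1110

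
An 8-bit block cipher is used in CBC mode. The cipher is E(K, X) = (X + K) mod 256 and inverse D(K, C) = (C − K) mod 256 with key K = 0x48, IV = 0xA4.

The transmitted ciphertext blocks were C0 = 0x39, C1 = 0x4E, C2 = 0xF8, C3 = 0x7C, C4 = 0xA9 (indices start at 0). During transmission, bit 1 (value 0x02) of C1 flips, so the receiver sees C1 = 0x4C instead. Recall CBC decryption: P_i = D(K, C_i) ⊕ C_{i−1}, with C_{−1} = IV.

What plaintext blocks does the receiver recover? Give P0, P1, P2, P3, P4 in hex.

P0 = 0x55, P1 = 0x3D, P2 = 0xFC, P3 = 0xCC, P4 = 0x1D

Only C1 changed, to 0x4C. In CBC, a change in C_i garbles P_i and flips the same bit in P_{i+1}. Decrypting the received ciphertext:
P0: D(K, 0x39) = 0xF1; 0xF1 ⊕ 0xA4 = 0x55.
P1: D(K, 0x4C) = 0x04; 0x04 ⊕ 0x39 = 0x3D.
P2: D(K, 0xF8) = 0xB0; 0xB0 ⊕ 0x4C = 0xFC.
P3: D(K, 0x7C) = 0x34; 0x34 ⊕ 0xF8 = 0xCC.
P4: D(K, 0xA9) = 0x61; 0x61 ⊕ 0x7C = 0x1D.
Blocks that differ from the original plaintext: P1, P2.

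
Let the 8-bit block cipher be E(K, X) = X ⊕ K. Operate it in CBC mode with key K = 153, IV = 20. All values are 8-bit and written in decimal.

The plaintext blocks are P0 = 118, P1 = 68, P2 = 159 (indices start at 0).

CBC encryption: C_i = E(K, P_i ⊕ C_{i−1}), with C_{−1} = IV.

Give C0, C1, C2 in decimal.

C0 = 251, C1 = 38, C2 = 32

C0: P0 ⊕ 20 = 98; E(K, 98) = 251.
C1: P1 ⊕ 251 = 191; E(K, 191) = 38.
C2: P2 ⊕ 38 = 185; E(K, 185) = 32.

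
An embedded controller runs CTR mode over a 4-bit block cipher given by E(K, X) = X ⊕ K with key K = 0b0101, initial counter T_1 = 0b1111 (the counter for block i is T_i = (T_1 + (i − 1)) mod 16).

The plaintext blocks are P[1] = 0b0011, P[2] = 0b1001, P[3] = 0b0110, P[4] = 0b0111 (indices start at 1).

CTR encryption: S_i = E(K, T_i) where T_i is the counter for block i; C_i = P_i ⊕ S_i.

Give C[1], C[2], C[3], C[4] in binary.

C[1] = 0b1001, C[2] = 0b1100, C[3] = 0b0010, C[4] = 0b0000

C[1]: T = 0b1111, S = E(K, T) = 0b1010; 0b0011 ⊕ 0b1010 = 0b1001.
C[2]: T = 0b0000, S = E(K, T) = 0b0101; 0b1001 ⊕ 0b0101 = 0b1100.
C[3]: T = 0b0001, S = E(K, T) = 0b0100; 0b0110 ⊕ 0b0100 = 0b0010.
C[4]: T = 0b0010, S = E(K, T) = 0b0111; 0b0111 ⊕ 0b0111 = 0b0000.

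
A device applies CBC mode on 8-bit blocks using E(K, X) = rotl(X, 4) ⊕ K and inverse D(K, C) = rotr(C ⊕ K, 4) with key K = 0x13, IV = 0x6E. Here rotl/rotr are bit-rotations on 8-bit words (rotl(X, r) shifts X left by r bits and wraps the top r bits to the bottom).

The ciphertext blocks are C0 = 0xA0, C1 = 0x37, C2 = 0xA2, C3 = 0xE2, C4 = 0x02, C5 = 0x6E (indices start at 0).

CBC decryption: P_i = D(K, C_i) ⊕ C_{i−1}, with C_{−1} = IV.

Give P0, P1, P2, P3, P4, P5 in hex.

P0: D(K, 0xA0) = 0x3B; 0x3B ⊕ 0x6E = 0x55.
P1: D(K, 0x37) = 0x42; 0x42 ⊕ 0xA0 = 0xE2.
P2: D(K, 0xA2) = 0x1B; 0x1B ⊕ 0x37 = 0x2C.
P3: D(K, 0xE2) = 0x1F; 0x1F ⊕ 0xA2 = 0xBD.
P4: D(K, 0x02) = 0x11; 0x11 ⊕ 0xE2 = 0xF3.
P5: D(K, 0x6E) = 0xD7; 0xD7 ⊕ 0x02 = 0xD5.

P0 = 0x55, P1 = 0xE2, P2 = 0x2C, P3 = 0xBD, P4 = 0xF3, P5 = 0xD5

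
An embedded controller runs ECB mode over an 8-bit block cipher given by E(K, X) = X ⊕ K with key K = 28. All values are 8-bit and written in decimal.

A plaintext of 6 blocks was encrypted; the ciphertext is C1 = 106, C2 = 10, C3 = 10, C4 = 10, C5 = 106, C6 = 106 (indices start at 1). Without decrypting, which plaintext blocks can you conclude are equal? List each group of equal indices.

P1 = P5 = P6; P2 = P3 = P4

ECB encrypts each block independently with the same key, so equal ciphertext blocks imply equal plaintext blocks.
C1 = C5 = C6 = 106, so P1 = P5 = P6.
C2 = C3 = C4 = 10, so P2 = P3 = P4.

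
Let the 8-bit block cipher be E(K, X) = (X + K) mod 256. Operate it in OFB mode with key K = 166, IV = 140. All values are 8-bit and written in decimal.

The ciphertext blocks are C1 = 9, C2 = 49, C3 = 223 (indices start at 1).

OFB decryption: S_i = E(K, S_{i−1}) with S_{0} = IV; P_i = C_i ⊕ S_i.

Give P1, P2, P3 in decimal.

P1: S = E(K, 140) = 50; 9 ⊕ 50 = 59.
P2: S = E(K, 50) = 216; 49 ⊕ 216 = 233.
P3: S = E(K, 216) = 126; 223 ⊕ 126 = 161.

P1 = 59, P2 = 233, P3 = 161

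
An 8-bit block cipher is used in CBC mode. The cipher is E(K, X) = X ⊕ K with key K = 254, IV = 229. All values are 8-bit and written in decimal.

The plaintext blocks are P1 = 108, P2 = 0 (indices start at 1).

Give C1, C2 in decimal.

CBC encryption: C_i = E(K, P_i ⊕ C_{i−1}), with C_{0} = IV.
C1: P1 ⊕ 229 = 137; E(K, 137) = 119.
C2: P2 ⊕ 119 = 119; E(K, 119) = 137.

C1 = 119, C2 = 137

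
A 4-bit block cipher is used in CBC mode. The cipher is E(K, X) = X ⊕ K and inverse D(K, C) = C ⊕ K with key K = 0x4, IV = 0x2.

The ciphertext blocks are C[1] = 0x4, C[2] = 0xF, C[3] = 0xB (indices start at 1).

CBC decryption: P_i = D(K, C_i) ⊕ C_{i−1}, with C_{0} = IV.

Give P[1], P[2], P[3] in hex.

P[1] = 0x2, P[2] = 0xF, P[3] = 0x0

P[1]: D(K, 0x4) = 0x0; 0x0 ⊕ 0x2 = 0x2.
P[2]: D(K, 0xF) = 0xB; 0xB ⊕ 0x4 = 0xF.
P[3]: D(K, 0xB) = 0xF; 0xF ⊕ 0xF = 0x0.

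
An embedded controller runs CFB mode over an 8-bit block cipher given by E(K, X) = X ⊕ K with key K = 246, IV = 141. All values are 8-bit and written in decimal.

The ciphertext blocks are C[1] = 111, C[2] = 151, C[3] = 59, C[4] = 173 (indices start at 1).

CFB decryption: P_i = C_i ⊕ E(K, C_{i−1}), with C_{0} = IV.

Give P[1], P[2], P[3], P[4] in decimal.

P[1] = 20, P[2] = 14, P[3] = 90, P[4] = 96

P[1]: E(K, 141) = 123; 111 ⊕ 123 = 20.
P[2]: E(K, 111) = 153; 151 ⊕ 153 = 14.
P[3]: E(K, 151) = 97; 59 ⊕ 97 = 90.
P[4]: E(K, 59) = 205; 173 ⊕ 205 = 96.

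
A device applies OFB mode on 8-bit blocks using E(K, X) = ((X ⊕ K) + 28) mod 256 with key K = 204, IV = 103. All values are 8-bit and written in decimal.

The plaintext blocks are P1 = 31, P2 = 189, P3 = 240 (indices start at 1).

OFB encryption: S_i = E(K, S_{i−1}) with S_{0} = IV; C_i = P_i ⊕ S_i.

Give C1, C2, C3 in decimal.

C1 = 216, C2 = 154, C3 = 247

C1: S = E(K, 103) = 199; 31 ⊕ 199 = 216.
C2: S = E(K, 199) = 39; 189 ⊕ 39 = 154.
C3: S = E(K, 39) = 7; 240 ⊕ 7 = 247.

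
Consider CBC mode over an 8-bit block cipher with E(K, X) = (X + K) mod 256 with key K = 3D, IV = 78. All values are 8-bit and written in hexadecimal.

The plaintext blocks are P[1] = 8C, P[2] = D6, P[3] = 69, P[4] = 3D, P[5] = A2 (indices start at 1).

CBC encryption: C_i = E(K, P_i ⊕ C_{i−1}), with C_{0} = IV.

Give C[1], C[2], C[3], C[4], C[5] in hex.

C[1] = 31, C[2] = 24, C[3] = 8A, C[4] = F4, C[5] = 93

C[1]: P[1] ⊕ 78 = F4; E(K, F4) = 31.
C[2]: P[2] ⊕ 31 = E7; E(K, E7) = 24.
C[3]: P[3] ⊕ 24 = 4D; E(K, 4D) = 8A.
C[4]: P[4] ⊕ 8A = B7; E(K, B7) = F4.
C[5]: P[5] ⊕ F4 = 56; E(K, 56) = 93.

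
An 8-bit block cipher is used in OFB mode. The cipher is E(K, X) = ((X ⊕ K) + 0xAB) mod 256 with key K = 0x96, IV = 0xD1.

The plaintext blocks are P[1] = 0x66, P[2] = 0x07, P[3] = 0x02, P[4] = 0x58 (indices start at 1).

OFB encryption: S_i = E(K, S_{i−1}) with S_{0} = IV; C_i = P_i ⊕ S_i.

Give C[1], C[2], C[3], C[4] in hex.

C[1] = 0x94, C[2] = 0x08, C[3] = 0x46, C[4] = 0x25

C[1]: S = E(K, 0xD1) = 0xF2; 0x66 ⊕ 0xF2 = 0x94.
C[2]: S = E(K, 0xF2) = 0x0F; 0x07 ⊕ 0x0F = 0x08.
C[3]: S = E(K, 0x0F) = 0x44; 0x02 ⊕ 0x44 = 0x46.
C[4]: S = E(K, 0x44) = 0x7D; 0x58 ⊕ 0x7D = 0x25.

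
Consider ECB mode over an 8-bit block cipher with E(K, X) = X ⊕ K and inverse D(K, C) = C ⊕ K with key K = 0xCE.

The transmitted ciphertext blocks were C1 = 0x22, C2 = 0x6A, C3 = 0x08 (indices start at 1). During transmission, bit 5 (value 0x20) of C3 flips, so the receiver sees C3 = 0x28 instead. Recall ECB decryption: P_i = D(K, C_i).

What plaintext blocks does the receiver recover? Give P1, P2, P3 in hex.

P1 = 0xEC, P2 = 0xA4, P3 = 0xE6

Only C3 changed, to 0x28. In ECB, a change in C_i affects only P_i. Decrypting the received ciphertext:
P1: D(K, 0x22) = 0xEC.
P2: D(K, 0x6A) = 0xA4.
P3: D(K, 0x28) = 0xE6.
Blocks that differ from the original plaintext: P3.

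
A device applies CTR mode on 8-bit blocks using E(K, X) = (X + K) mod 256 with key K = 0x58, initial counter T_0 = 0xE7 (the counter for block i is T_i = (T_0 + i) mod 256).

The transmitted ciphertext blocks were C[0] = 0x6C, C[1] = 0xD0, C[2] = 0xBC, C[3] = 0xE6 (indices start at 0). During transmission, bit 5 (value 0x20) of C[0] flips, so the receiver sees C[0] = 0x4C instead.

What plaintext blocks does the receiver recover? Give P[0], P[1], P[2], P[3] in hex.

P[0] = 0x73, P[1] = 0x90, P[2] = 0xFD, P[3] = 0xA4

CTR decryption: S_i = E(K, T_i) where T_i is the counter for block i; P_i = C_i ⊕ S_i.
Only C[0] changed, to 0x4C. In CTR, a change in C_i flips the same bit in P_i only; the keystream is unaffected. Decrypting the received ciphertext:
P[0]: T = 0xE7, S = E(K, T) = 0x3F; 0x4C ⊕ 0x3F = 0x73.
P[1]: T = 0xE8, S = E(K, T) = 0x40; 0xD0 ⊕ 0x40 = 0x90.
P[2]: T = 0xE9, S = E(K, T) = 0x41; 0xBC ⊕ 0x41 = 0xFD.
P[3]: T = 0xEA, S = E(K, T) = 0x42; 0xE6 ⊕ 0x42 = 0xA4.
Blocks that differ from the original plaintext: P[0].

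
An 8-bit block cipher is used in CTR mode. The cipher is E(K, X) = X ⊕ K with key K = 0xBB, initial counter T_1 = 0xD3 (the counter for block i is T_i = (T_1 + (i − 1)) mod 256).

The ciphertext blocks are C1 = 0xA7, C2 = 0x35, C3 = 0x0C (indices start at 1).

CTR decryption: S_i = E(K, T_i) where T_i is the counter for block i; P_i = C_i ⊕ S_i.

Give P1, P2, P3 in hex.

P1 = 0xCF, P2 = 0x5A, P3 = 0x62

P1: T = 0xD3, S = E(K, T) = 0x68; 0xA7 ⊕ 0x68 = 0xCF.
P2: T = 0xD4, S = E(K, T) = 0x6F; 0x35 ⊕ 0x6F = 0x5A.
P3: T = 0xD5, S = E(K, T) = 0x6E; 0x0C ⊕ 0x6E = 0x62.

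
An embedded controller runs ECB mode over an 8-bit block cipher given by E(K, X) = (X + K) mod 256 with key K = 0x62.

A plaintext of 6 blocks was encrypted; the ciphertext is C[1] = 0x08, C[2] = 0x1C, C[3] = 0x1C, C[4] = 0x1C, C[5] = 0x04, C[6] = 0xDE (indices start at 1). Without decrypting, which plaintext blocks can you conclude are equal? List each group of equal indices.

ECB encrypts each block independently with the same key, so equal ciphertext blocks imply equal plaintext blocks.
C[2] = C[3] = C[4] = 0x1C, so P[2] = P[3] = P[4].

P[2] = P[3] = P[4]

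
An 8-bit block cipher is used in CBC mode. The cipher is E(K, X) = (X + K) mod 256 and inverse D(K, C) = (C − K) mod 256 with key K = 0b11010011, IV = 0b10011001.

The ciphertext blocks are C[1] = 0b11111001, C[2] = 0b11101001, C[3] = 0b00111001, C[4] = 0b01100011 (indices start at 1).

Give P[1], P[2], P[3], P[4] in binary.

P[1] = 0b10111111, P[2] = 0b11101111, P[3] = 0b10001111, P[4] = 0b10101001

CBC decryption: P_i = D(K, C_i) ⊕ C_{i−1}, with C_{0} = IV.
P[1]: D(K, 0b11111001) = 0b00100110; 0b00100110 ⊕ 0b10011001 = 0b10111111.
P[2]: D(K, 0b11101001) = 0b00010110; 0b00010110 ⊕ 0b11111001 = 0b11101111.
P[3]: D(K, 0b00111001) = 0b01100110; 0b01100110 ⊕ 0b11101001 = 0b10001111.
P[4]: D(K, 0b01100011) = 0b10010000; 0b10010000 ⊕ 0b00111001 = 0b10101001.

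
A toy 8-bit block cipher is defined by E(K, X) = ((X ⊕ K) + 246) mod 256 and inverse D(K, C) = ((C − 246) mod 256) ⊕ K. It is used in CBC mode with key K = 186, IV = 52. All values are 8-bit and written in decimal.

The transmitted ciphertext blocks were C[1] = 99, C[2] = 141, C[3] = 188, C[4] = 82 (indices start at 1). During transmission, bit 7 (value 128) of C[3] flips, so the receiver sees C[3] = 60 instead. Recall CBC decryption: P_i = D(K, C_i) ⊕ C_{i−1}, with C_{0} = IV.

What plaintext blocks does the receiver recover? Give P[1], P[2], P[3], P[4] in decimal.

P[1] = 227, P[2] = 78, P[3] = 113, P[4] = 218

Only C[3] changed, to 60. In CBC, a change in C_i garbles P_i and flips the same bit in P_{i+1}. Decrypting the received ciphertext:
P[1]: D(K, 99) = 215; 215 ⊕ 52 = 227.
P[2]: D(K, 141) = 45; 45 ⊕ 99 = 78.
P[3]: D(K, 60) = 252; 252 ⊕ 141 = 113.
P[4]: D(K, 82) = 230; 230 ⊕ 60 = 218.
Blocks that differ from the original plaintext: P[3], P[4].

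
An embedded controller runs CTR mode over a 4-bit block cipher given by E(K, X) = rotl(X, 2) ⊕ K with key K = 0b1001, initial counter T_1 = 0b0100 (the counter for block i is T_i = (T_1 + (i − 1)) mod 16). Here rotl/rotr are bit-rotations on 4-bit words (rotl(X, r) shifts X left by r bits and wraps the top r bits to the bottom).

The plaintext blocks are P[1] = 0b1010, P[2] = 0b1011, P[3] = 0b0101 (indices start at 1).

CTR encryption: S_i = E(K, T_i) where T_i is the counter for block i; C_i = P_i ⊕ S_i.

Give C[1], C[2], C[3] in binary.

C[1]: T = 0b0100, S = E(K, T) = 0b1000; 0b1010 ⊕ 0b1000 = 0b0010.
C[2]: T = 0b0101, S = E(K, T) = 0b1100; 0b1011 ⊕ 0b1100 = 0b0111.
C[3]: T = 0b0110, S = E(K, T) = 0b0000; 0b0101 ⊕ 0b0000 = 0b0101.

C[1] = 0b0010, C[2] = 0b0111, C[3] = 0b0101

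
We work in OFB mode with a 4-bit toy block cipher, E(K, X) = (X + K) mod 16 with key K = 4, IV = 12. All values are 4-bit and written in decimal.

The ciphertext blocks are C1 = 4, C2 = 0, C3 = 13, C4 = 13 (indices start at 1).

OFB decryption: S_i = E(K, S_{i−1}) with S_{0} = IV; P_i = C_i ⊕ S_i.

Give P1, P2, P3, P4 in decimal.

P1: S = E(K, 12) = 0; 4 ⊕ 0 = 4.
P2: S = E(K, 0) = 4; 0 ⊕ 4 = 4.
P3: S = E(K, 4) = 8; 13 ⊕ 8 = 5.
P4: S = E(K, 8) = 12; 13 ⊕ 12 = 1.

P1 = 4, P2 = 4, P3 = 5, P4 = 1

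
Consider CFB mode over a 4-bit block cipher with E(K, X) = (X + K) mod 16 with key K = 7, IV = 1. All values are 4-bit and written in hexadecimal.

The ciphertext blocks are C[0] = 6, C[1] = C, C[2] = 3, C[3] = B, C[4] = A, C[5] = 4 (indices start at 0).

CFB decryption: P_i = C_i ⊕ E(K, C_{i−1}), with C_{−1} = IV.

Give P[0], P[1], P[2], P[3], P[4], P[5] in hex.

P[0] = E, P[1] = 1, P[2] = 0, P[3] = 1, P[4] = 8, P[5] = 5

P[0]: E(K, 1) = 8; 6 ⊕ 8 = E.
P[1]: E(K, 6) = D; C ⊕ D = 1.
P[2]: E(K, C) = 3; 3 ⊕ 3 = 0.
P[3]: E(K, 3) = A; B ⊕ A = 1.
P[4]: E(K, B) = 2; A ⊕ 2 = 8.
P[5]: E(K, A) = 1; 4 ⊕ 1 = 5.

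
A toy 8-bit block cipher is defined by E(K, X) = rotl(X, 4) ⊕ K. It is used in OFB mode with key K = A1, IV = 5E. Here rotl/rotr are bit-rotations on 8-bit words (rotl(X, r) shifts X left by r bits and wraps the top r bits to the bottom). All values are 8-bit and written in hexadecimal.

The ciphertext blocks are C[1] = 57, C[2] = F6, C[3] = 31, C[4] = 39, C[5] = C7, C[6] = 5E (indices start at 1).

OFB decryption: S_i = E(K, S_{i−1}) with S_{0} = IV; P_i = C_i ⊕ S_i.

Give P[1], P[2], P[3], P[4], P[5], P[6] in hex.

P[1] = 13, P[2] = 13, P[3] = CE, P[4] = 67, P[5] = 83, P[6] = BB

P[1]: S = E(K, 5E) = 44; 57 ⊕ 44 = 13.
P[2]: S = E(K, 44) = E5; F6 ⊕ E5 = 13.
P[3]: S = E(K, E5) = FF; 31 ⊕ FF = CE.
P[4]: S = E(K, FF) = 5E; 39 ⊕ 5E = 67.
P[5]: S = E(K, 5E) = 44; C7 ⊕ 44 = 83.
P[6]: S = E(K, 44) = E5; 5E ⊕ E5 = BB.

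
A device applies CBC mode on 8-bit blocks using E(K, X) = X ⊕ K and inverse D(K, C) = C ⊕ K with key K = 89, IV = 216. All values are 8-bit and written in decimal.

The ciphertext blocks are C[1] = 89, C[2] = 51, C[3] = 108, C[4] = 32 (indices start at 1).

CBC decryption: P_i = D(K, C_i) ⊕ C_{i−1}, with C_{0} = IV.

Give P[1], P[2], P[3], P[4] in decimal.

P[1] = 216, P[2] = 51, P[3] = 6, P[4] = 21

P[1]: D(K, 89) = 0; 0 ⊕ 216 = 216.
P[2]: D(K, 51) = 106; 106 ⊕ 89 = 51.
P[3]: D(K, 108) = 53; 53 ⊕ 51 = 6.
P[4]: D(K, 32) = 121; 121 ⊕ 108 = 21.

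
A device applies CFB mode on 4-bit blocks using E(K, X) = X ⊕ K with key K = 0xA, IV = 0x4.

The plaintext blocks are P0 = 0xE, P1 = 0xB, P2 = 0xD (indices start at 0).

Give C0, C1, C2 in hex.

CFB encryption: C_i = P_i ⊕ E(K, C_{i−1}), with C_{−1} = IV.
C0: E(K, 0x4) = 0xE; 0xE ⊕ 0xE = 0x0.
C1: E(K, 0x0) = 0xA; 0xB ⊕ 0xA = 0x1.
C2: E(K, 0x1) = 0xB; 0xD ⊕ 0xB = 0x6.

C0 = 0x0, C1 = 0x1, C2 = 0x6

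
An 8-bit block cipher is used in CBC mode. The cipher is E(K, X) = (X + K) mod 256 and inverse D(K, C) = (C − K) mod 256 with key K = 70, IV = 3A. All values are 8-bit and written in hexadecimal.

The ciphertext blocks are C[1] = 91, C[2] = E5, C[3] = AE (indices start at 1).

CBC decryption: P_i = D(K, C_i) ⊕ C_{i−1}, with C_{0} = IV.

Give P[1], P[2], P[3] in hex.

P[1]: D(K, 91) = 21; 21 ⊕ 3A = 1B.
P[2]: D(K, E5) = 75; 75 ⊕ 91 = E4.
P[3]: D(K, AE) = 3E; 3E ⊕ E5 = DB.

P[1] = 1B, P[2] = E4, P[3] = DB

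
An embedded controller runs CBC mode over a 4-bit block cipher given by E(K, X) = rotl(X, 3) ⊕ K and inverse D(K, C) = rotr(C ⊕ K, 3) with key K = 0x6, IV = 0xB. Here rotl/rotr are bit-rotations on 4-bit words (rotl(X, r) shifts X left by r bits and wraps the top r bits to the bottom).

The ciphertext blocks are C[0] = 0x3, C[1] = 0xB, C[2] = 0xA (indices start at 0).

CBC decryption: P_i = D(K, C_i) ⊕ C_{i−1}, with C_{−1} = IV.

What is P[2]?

P[2] = 0x2

P[2]: D(K, 0xA) = 0x9; 0x9 ⊕ 0xB = 0x2.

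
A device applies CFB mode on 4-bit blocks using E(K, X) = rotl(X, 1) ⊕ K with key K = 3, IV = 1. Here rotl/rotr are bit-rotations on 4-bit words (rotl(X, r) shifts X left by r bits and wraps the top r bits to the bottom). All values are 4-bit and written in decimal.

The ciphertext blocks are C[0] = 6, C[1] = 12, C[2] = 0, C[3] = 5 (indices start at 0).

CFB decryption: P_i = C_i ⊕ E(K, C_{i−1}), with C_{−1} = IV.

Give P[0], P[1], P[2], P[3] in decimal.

P[0] = 7, P[1] = 3, P[2] = 10, P[3] = 6

P[0]: E(K, 1) = 1; 6 ⊕ 1 = 7.
P[1]: E(K, 6) = 15; 12 ⊕ 15 = 3.
P[2]: E(K, 12) = 10; 0 ⊕ 10 = 10.
P[3]: E(K, 0) = 3; 5 ⊕ 3 = 6.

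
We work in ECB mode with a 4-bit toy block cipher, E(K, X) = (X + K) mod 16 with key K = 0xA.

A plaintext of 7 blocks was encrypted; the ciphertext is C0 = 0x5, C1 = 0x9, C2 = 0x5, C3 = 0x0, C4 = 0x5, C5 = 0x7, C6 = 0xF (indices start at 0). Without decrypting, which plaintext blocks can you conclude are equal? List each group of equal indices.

ECB encrypts each block independently with the same key, so equal ciphertext blocks imply equal plaintext blocks.
C0 = C2 = C4 = 0x5, so P0 = P2 = P4.

P0 = P2 = P4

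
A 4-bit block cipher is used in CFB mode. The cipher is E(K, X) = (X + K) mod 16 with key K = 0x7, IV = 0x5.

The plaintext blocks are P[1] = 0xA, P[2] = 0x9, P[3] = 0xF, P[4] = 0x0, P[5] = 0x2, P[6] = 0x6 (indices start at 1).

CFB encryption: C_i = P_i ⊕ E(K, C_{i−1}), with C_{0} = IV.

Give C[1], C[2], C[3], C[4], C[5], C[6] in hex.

C[1] = 0x6, C[2] = 0x4, C[3] = 0x4, C[4] = 0xB, C[5] = 0x0, C[6] = 0x1

C[1]: E(K, 0x5) = 0xC; 0xA ⊕ 0xC = 0x6.
C[2]: E(K, 0x6) = 0xD; 0x9 ⊕ 0xD = 0x4.
C[3]: E(K, 0x4) = 0xB; 0xF ⊕ 0xB = 0x4.
C[4]: E(K, 0x4) = 0xB; 0x0 ⊕ 0xB = 0xB.
C[5]: E(K, 0xB) = 0x2; 0x2 ⊕ 0x2 = 0x0.
C[6]: E(K, 0x0) = 0x7; 0x6 ⊕ 0x7 = 0x1.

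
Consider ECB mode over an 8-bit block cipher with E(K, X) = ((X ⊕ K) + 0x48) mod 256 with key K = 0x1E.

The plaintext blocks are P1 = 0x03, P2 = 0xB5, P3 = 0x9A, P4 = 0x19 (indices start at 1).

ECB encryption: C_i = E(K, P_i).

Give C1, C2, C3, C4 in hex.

C1: E(K, 0x03) = 0x65.
C2: E(K, 0xB5) = 0xF3.
C3: E(K, 0x9A) = 0xCC.
C4: E(K, 0x19) = 0x4F.

C1 = 0x65, C2 = 0xF3, C3 = 0xCC, C4 = 0x4F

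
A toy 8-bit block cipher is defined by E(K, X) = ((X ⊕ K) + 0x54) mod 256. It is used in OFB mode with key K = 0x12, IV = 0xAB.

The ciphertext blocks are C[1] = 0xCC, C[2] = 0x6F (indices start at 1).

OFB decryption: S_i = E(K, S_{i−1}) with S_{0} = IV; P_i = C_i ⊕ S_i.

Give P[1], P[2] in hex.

P[1]: S = E(K, 0xAB) = 0x0D; 0xCC ⊕ 0x0D = 0xC1.
P[2]: S = E(K, 0x0D) = 0x73; 0x6F ⊕ 0x73 = 0x1C.

P[1] = 0xC1, P[2] = 0x1C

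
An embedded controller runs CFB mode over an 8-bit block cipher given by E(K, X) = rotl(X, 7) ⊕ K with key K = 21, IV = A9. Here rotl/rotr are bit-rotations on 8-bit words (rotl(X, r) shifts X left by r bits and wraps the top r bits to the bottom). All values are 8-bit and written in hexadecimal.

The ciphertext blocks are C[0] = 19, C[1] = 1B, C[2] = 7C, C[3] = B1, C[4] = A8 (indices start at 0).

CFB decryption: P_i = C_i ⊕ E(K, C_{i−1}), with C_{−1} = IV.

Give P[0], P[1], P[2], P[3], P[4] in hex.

P[0]: E(K, A9) = F5; 19 ⊕ F5 = EC.
P[1]: E(K, 19) = AD; 1B ⊕ AD = B6.
P[2]: E(K, 1B) = AC; 7C ⊕ AC = D0.
P[3]: E(K, 7C) = 1F; B1 ⊕ 1F = AE.
P[4]: E(K, B1) = F9; A8 ⊕ F9 = 51.

P[0] = EC, P[1] = B6, P[2] = D0, P[3] = AE, P[4] = 51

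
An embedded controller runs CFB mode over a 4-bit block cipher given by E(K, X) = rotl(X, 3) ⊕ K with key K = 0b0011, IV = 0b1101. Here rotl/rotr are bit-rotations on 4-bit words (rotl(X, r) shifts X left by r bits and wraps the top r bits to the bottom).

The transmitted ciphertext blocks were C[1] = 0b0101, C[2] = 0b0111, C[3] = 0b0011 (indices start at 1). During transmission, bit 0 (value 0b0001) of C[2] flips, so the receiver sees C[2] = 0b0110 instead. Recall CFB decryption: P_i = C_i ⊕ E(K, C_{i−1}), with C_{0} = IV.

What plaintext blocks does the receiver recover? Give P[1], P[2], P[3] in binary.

Only C[2] changed, to 0b0110. In CFB, a change in C_i flips the same bit in P_i and garbles P_{i+1}. Decrypting the received ciphertext:
P[1]: E(K, 0b1101) = 0b1101; 0b0101 ⊕ 0b1101 = 0b1000.
P[2]: E(K, 0b0101) = 0b1001; 0b0110 ⊕ 0b1001 = 0b1111.
P[3]: E(K, 0b0110) = 0b0000; 0b0011 ⊕ 0b0000 = 0b0011.
Blocks that differ from the original plaintext: P[2], P[3].

P[1] = 0b1000, P[2] = 0b1111, P[3] = 0b0011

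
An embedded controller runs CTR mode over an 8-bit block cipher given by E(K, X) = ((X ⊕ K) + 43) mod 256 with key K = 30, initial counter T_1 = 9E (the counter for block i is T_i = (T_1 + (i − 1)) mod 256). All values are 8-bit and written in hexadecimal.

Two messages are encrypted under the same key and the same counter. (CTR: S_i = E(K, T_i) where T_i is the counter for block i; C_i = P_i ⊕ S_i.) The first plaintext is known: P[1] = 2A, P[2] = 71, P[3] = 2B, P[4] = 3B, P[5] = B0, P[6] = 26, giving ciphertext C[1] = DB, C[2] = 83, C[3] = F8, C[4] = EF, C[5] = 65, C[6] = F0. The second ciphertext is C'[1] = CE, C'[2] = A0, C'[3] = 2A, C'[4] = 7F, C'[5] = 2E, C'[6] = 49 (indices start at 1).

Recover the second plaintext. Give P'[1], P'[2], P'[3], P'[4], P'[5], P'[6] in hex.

In CTR with a reused counter, both messages share the same keystream S_i, so C_i ⊕ C'_i = P_i ⊕ P'_i and thus P'_i = P_i ⊕ C_i ⊕ C'_i.
P'[1]: 2A ⊕ DB ⊕ CE = 3F.
P'[2]: 71 ⊕ 83 ⊕ A0 = 52.
P'[3]: 2B ⊕ F8 ⊕ 2A = F9.
P'[4]: 3B ⊕ EF ⊕ 7F = AB.
P'[5]: B0 ⊕ 65 ⊕ 2E = FB.
P'[6]: 26 ⊕ F0 ⊕ 49 = 9F.

P'[1] = 3F, P'[2] = 52, P'[3] = F9, P'[4] = AB, P'[5] = FB, P'[6] = 9F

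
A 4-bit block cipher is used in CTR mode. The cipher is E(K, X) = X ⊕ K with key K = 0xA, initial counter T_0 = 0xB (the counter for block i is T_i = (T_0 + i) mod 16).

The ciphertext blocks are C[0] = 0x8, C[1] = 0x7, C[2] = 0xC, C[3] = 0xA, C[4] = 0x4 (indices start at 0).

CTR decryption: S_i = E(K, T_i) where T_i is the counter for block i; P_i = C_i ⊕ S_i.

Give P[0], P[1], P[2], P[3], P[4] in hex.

P[0]: T = 0xB, S = E(K, T) = 0x1; 0x8 ⊕ 0x1 = 0x9.
P[1]: T = 0xC, S = E(K, T) = 0x6; 0x7 ⊕ 0x6 = 0x1.
P[2]: T = 0xD, S = E(K, T) = 0x7; 0xC ⊕ 0x7 = 0xB.
P[3]: T = 0xE, S = E(K, T) = 0x4; 0xA ⊕ 0x4 = 0xE.
P[4]: T = 0xF, S = E(K, T) = 0x5; 0x4 ⊕ 0x5 = 0x1.

P[0] = 0x9, P[1] = 0x1, P[2] = 0xB, P[3] = 0xE, P[4] = 0x1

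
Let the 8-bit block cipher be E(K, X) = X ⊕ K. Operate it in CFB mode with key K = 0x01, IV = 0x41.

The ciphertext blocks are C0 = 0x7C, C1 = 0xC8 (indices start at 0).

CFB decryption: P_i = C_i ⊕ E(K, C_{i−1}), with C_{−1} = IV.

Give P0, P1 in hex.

P0: E(K, 0x41) = 0x40; 0x7C ⊕ 0x40 = 0x3C.
P1: E(K, 0x7C) = 0x7D; 0xC8 ⊕ 0x7D = 0xB5.

P0 = 0x3C, P1 = 0xB5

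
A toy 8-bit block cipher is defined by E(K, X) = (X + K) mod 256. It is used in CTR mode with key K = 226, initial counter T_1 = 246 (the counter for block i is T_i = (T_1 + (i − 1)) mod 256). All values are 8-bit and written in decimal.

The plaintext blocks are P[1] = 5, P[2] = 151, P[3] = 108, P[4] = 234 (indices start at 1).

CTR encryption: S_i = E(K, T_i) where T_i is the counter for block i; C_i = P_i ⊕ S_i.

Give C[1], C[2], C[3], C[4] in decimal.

C[1]: T = 246, S = E(K, T) = 216; 5 ⊕ 216 = 221.
C[2]: T = 247, S = E(K, T) = 217; 151 ⊕ 217 = 78.
C[3]: T = 248, S = E(K, T) = 218; 108 ⊕ 218 = 182.
C[4]: T = 249, S = E(K, T) = 219; 234 ⊕ 219 = 49.

C[1] = 221, C[2] = 78, C[3] = 182, C[4] = 49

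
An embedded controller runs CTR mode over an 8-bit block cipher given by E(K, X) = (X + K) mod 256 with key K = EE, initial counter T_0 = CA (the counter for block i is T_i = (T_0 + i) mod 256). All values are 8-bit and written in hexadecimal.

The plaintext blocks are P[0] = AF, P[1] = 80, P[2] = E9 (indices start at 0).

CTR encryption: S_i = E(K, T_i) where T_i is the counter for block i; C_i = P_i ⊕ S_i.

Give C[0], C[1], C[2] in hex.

C[0] = 17, C[1] = 39, C[2] = 53

C[0]: T = CA, S = E(K, T) = B8; AF ⊕ B8 = 17.
C[1]: T = CB, S = E(K, T) = B9; 80 ⊕ B9 = 39.
C[2]: T = CC, S = E(K, T) = BA; E9 ⊕ BA = 53.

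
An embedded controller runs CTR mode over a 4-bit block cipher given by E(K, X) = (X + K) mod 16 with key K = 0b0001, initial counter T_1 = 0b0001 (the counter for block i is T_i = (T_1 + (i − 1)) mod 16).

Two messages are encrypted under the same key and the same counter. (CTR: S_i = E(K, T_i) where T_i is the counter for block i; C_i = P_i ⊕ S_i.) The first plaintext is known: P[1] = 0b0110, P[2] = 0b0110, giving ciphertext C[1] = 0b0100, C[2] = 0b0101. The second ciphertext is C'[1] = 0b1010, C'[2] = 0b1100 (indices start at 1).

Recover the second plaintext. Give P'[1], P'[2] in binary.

In CTR with a reused counter, both messages share the same keystream S_i, so C_i ⊕ C'_i = P_i ⊕ P'_i and thus P'_i = P_i ⊕ C_i ⊕ C'_i.
P'[1]: 0b0110 ⊕ 0b0100 ⊕ 0b1010 = 0b1000.
P'[2]: 0b0110 ⊕ 0b0101 ⊕ 0b1100 = 0b1111.

P'[1] = 0b1000, P'[2] = 0b1111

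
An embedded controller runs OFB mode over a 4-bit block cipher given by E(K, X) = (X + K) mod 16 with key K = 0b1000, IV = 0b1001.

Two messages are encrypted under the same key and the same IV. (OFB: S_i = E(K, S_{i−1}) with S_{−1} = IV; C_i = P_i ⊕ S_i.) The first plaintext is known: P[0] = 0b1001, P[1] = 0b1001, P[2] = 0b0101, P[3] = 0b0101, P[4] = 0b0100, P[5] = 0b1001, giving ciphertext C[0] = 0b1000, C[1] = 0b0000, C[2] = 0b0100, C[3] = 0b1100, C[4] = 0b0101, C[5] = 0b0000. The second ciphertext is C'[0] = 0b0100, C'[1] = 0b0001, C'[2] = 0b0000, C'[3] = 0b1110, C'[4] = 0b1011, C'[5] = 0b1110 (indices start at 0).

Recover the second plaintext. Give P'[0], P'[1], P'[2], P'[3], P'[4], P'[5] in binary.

In OFB with a reused IV, both messages share the same keystream S_i, so C_i ⊕ C'_i = P_i ⊕ P'_i and thus P'_i = P_i ⊕ C_i ⊕ C'_i.
P'[0]: 0b1001 ⊕ 0b1000 ⊕ 0b0100 = 0b0101.
P'[1]: 0b1001 ⊕ 0b0000 ⊕ 0b0001 = 0b1000.
P'[2]: 0b0101 ⊕ 0b0100 ⊕ 0b0000 = 0b0001.
P'[3]: 0b0101 ⊕ 0b1100 ⊕ 0b1110 = 0b0111.
P'[4]: 0b0100 ⊕ 0b0101 ⊕ 0b1011 = 0b1010.
P'[5]: 0b1001 ⊕ 0b0000 ⊕ 0b1110 = 0b0111.

P'[0] = 0b0101, P'[1] = 0b1000, P'[2] = 0b0001, P'[3] = 0b0111, P'[4] = 0b1010, P'[5] = 0b0111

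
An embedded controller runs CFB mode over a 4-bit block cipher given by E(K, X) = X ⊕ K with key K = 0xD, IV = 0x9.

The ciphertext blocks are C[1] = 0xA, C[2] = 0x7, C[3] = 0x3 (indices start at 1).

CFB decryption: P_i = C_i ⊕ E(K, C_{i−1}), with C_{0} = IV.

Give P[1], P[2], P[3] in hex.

P[1]: E(K, 0x9) = 0x4; 0xA ⊕ 0x4 = 0xE.
P[2]: E(K, 0xA) = 0x7; 0x7 ⊕ 0x7 = 0x0.
P[3]: E(K, 0x7) = 0xA; 0x3 ⊕ 0xA = 0x9.

P[1] = 0xE, P[2] = 0x0, P[3] = 0x9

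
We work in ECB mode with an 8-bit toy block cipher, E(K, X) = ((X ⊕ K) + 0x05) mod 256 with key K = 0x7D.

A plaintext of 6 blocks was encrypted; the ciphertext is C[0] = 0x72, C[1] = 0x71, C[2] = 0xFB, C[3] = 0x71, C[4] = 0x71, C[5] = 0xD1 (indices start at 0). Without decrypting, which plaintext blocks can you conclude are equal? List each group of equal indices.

P[1] = P[3] = P[4]

ECB encrypts each block independently with the same key, so equal ciphertext blocks imply equal plaintext blocks.
C[1] = C[3] = C[4] = 0x71, so P[1] = P[3] = P[4].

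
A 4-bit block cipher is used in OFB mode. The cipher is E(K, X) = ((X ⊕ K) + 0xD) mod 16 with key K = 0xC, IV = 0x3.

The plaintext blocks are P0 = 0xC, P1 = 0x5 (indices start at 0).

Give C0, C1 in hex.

OFB encryption: S_i = E(K, S_{i−1}) with S_{−1} = IV; C_i = P_i ⊕ S_i.
C0: S = E(K, 0x3) = 0xC; 0xC ⊕ 0xC = 0x0.
C1: S = E(K, 0xC) = 0xD; 0x5 ⊕ 0xD = 0x8.

C0 = 0x0, C1 = 0x8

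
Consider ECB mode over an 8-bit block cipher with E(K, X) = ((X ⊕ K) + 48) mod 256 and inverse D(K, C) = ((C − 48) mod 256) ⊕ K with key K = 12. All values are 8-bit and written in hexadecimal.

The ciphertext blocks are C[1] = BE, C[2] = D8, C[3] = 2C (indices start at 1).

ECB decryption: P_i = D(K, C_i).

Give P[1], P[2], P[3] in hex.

P[1]: D(K, BE) = 64.
P[2]: D(K, D8) = 82.
P[3]: D(K, 2C) = F6.

P[1] = 64, P[2] = 82, P[3] = F6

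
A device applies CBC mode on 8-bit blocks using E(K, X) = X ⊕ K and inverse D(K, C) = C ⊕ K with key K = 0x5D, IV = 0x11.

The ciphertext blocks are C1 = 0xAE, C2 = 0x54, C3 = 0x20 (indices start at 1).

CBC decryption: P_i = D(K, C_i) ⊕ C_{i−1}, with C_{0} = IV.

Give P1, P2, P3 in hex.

P1 = 0xE2, P2 = 0xA7, P3 = 0x29

P1: D(K, 0xAE) = 0xF3; 0xF3 ⊕ 0x11 = 0xE2.
P2: D(K, 0x54) = 0x09; 0x09 ⊕ 0xAE = 0xA7.
P3: D(K, 0x20) = 0x7D; 0x7D ⊕ 0x54 = 0x29.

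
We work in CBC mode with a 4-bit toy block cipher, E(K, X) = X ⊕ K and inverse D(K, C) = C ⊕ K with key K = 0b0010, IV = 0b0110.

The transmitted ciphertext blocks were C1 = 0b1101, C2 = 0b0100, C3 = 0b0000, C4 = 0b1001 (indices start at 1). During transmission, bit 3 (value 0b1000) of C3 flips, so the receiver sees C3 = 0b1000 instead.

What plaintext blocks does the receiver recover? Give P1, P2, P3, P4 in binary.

CBC decryption: P_i = D(K, C_i) ⊕ C_{i−1}, with C_{0} = IV.
Only C3 changed, to 0b1000. In CBC, a change in C_i garbles P_i and flips the same bit in P_{i+1}. Decrypting the received ciphertext:
P1: D(K, 0b1101) = 0b1111; 0b1111 ⊕ 0b0110 = 0b1001.
P2: D(K, 0b0100) = 0b0110; 0b0110 ⊕ 0b1101 = 0b1011.
P3: D(K, 0b1000) = 0b1010; 0b1010 ⊕ 0b0100 = 0b1110.
P4: D(K, 0b1001) = 0b1011; 0b1011 ⊕ 0b1000 = 0b0011.
Blocks that differ from the original plaintext: P3, P4.

P1 = 0b1001, P2 = 0b1011, P3 = 0b1110, P4 = 0b0011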